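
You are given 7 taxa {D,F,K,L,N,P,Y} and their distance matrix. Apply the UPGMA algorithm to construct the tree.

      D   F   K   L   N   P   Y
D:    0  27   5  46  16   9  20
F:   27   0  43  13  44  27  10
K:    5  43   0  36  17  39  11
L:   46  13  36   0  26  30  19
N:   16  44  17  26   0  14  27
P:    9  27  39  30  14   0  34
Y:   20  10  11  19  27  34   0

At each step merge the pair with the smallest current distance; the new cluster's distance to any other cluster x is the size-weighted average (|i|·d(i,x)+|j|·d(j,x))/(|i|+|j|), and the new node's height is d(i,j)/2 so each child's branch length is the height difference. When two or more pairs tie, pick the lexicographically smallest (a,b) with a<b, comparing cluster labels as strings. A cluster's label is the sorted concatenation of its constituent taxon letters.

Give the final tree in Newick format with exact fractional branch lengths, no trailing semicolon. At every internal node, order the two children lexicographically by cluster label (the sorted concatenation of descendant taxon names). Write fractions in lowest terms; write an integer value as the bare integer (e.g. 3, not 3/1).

iteration 1: select D,K (d=5); attach at lengths (5/2, 5/2); label the merged cluster DK
  updated: d(DK,F)=35, d(DK,L)=41, d(DK,N)=33/2, d(DK,P)=24, d(DK,Y)=31/2
iteration 2: select F,Y (d=10); attach at lengths (5, 5); label the merged cluster FY
  updated: d(DK,FY)=101/4, d(FY,L)=16, d(FY,N)=71/2, d(FY,P)=61/2
iteration 3: select N,P (d=14); attach at lengths (7, 7); label the merged cluster NP
  updated: d(DK,NP)=81/4, d(FY,NP)=33, d(L,NP)=28
iteration 4: select FY,L (d=16); attach at lengths (3, 8); label the merged cluster FLY
  updated: d(DK,FLY)=61/2, d(FLY,NP)=94/3
iteration 5: select DK,NP (d=81/4); attach at lengths (61/8, 25/8); label the merged cluster DKNP
  updated: d(DKNP,FLY)=371/12
iteration 6: select DKNP,FLY (d=371/12); attach at lengths (16/3, 179/24); label the merged cluster DFKLNPY
final tree: (((D:5/2,K:5/2):61/8,(N:7,P:7):25/8):16/3,((F:5,Y:5):3,L:8):179/24)
total length: 1525/24

(((D:5/2,K:5/2):61/8,(N:7,P:7):25/8):16/3,((F:5,Y:5):3,L:8):179/24)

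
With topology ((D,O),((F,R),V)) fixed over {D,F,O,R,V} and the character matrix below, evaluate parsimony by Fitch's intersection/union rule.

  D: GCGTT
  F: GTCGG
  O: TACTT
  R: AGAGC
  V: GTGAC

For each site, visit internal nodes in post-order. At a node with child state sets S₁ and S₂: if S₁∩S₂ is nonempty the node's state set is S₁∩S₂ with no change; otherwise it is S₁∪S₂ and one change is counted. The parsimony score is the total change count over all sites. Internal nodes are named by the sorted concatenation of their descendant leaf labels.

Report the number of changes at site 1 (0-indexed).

site 0, node DO: D={G} ∪ O={T} → {G,T} (+1)
site 0, node FR: F={G} ∪ R={A} → {A,G} (+1)
site 0, node FRV: FR={A,G} ∩ V={G} → {G} (+0)
site 0, node DFORV: DO={G,T} ∩ FRV={G} → {G} (+0)
site 1, node DO: D={C} ∪ O={A} → {A,C} (+1)
site 1, node FR: F={T} ∪ R={G} → {G,T} (+1)
site 1, node FRV: FR={G,T} ∩ V={T} → {T} (+0)
site 1, node DFORV: DO={A,C} ∪ FRV={T} → {A,C,T} (+1)
site 2, node DO: D={G} ∪ O={C} → {C,G} (+1)
site 2, node FR: F={C} ∪ R={A} → {A,C} (+1)
site 2, node FRV: FR={A,C} ∪ V={G} → {A,C,G} (+1)
site 2, node DFORV: DO={C,G} ∩ FRV={A,C,G} → {C,G} (+0)
site 3, node DO: D={T} ∩ O={T} → {T} (+0)
site 3, node FR: F={G} ∩ R={G} → {G} (+0)
site 3, node FRV: FR={G} ∪ V={A} → {A,G} (+1)
site 3, node DFORV: DO={T} ∪ FRV={A,G} → {A,G,T} (+1)
site 4, node DO: D={T} ∩ O={T} → {T} (+0)
site 4, node FR: F={G} ∪ R={C} → {C,G} (+1)
site 4, node FRV: FR={C,G} ∩ V={C} → {C} (+0)
site 4, node DFORV: DO={T} ∪ FRV={C} → {C,T} (+1)
per-site changes: [2, 3, 3, 2, 2]; total = 12

3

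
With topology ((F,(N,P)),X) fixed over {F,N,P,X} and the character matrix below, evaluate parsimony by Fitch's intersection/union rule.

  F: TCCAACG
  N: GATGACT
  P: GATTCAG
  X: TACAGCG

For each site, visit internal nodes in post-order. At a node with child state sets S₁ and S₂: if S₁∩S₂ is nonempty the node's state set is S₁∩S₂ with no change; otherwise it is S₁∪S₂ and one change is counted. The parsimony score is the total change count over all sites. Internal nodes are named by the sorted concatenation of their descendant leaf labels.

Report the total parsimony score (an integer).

9

[col 0] NP: children N:{G}, P:{G} ∩→ {G}; cost 0
[col 0] FNP: children F:{T}, NP:{G} ∪→ {G,T}; cost 1
[col 0] FNPX: children FNP:{G,T}, X:{T} ∩→ {T}; cost 0
[col 1] NP: children N:{A}, P:{A} ∩→ {A}; cost 0
[col 1] FNP: children F:{C}, NP:{A} ∪→ {A,C}; cost 1
[col 1] FNPX: children FNP:{A,C}, X:{A} ∩→ {A}; cost 0
[col 2] NP: children N:{T}, P:{T} ∩→ {T}; cost 0
[col 2] FNP: children F:{C}, NP:{T} ∪→ {C,T}; cost 1
[col 2] FNPX: children FNP:{C,T}, X:{C} ∩→ {C}; cost 0
[col 3] NP: children N:{G}, P:{T} ∪→ {G,T}; cost 1
[col 3] FNP: children F:{A}, NP:{G,T} ∪→ {A,G,T}; cost 1
[col 3] FNPX: children FNP:{A,G,T}, X:{A} ∩→ {A}; cost 0
[col 4] NP: children N:{A}, P:{C} ∪→ {A,C}; cost 1
[col 4] FNP: children F:{A}, NP:{A,C} ∩→ {A}; cost 0
[col 4] FNPX: children FNP:{A}, X:{G} ∪→ {A,G}; cost 1
[col 5] NP: children N:{C}, P:{A} ∪→ {A,C}; cost 1
[col 5] FNP: children F:{C}, NP:{A,C} ∩→ {C}; cost 0
[col 5] FNPX: children FNP:{C}, X:{C} ∩→ {C}; cost 0
[col 6] NP: children N:{T}, P:{G} ∪→ {G,T}; cost 1
[col 6] FNP: children F:{G}, NP:{G,T} ∩→ {G}; cost 0
[col 6] FNPX: children FNP:{G}, X:{G} ∩→ {G}; cost 0
per-site changes: [1, 1, 1, 2, 2, 1, 1]; total = 9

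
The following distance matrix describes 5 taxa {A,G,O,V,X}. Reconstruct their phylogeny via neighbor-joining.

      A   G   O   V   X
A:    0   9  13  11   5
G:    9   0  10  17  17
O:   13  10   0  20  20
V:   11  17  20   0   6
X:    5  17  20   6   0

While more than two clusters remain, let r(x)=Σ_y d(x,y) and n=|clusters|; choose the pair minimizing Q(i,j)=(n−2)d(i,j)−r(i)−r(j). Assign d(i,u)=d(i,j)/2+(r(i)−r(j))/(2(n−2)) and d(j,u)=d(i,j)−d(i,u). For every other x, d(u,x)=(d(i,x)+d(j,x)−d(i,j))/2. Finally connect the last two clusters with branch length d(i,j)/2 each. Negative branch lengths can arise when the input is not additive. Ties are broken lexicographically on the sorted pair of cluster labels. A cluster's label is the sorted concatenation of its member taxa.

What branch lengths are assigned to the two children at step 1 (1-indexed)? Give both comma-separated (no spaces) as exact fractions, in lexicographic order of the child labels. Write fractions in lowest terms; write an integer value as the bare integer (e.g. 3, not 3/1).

1. join G+O (d=10, Q=-86) ⇒ GO; edges |G|=10/3, |O|=20/3
  updated: d(A,GO)=6, d(GO,V)=27/2, d(GO,X)=27/2
2. join A+GO (d=6, Q=-43) ⇒ AGO; edges |A|=1/4, |GO|=23/4
  updated: d(AGO,V)=37/4, d(AGO,X)=25/4
3. join AGO+V (d=37/4, Q=-43/2) ⇒ AGOV; edges |AGO|=19/4, |V|=9/2
  updated: d(AGOV,X)=3/2
4. join AGOV+X (d=3/2) ⇒ AGOVX; edges |AGOV|=3/4, |X|=3/4
final tree: (((A:1/4,(G:10/3,O:20/3):23/4):19/4,V:9/2):3/4,X:3/4)
total length: 107/4

10/3,20/3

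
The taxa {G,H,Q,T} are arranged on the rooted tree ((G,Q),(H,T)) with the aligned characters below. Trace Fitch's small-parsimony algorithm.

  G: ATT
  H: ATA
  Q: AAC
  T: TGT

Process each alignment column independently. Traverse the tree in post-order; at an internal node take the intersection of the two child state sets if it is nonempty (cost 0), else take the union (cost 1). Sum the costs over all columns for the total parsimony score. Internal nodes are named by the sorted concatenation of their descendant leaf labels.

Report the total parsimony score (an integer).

site 0, node GQ: G={A} ∩ Q={A} → {A} (+0)
site 0, node HT: H={A} ∪ T={T} → {A,T} (+1)
site 0, node GHQT: GQ={A} ∩ HT={A,T} → {A} (+0)
site 1, node GQ: G={T} ∪ Q={A} → {A,T} (+1)
site 1, node HT: H={T} ∪ T={G} → {G,T} (+1)
site 1, node GHQT: GQ={A,T} ∩ HT={G,T} → {T} (+0)
site 2, node GQ: G={T} ∪ Q={C} → {C,T} (+1)
site 2, node HT: H={A} ∪ T={T} → {A,T} (+1)
site 2, node GHQT: GQ={C,T} ∩ HT={A,T} → {T} (+0)
per-site changes: [1, 2, 2]; total = 5

5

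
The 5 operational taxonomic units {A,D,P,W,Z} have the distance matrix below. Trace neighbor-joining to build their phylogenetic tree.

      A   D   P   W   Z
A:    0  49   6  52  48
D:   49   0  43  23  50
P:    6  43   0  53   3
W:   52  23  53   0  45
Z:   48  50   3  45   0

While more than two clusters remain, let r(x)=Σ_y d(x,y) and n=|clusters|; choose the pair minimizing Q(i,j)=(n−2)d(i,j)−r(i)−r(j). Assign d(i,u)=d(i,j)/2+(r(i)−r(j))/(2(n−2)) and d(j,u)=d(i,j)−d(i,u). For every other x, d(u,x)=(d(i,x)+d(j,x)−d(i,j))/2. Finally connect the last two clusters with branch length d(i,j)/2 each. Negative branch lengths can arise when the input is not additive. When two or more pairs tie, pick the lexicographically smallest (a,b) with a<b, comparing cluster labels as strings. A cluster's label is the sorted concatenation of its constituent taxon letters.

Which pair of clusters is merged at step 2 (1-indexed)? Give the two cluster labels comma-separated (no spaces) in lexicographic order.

A,DW

step 1: merge (D,W) at d=23, Q=-269; branch lengths D→61/6, W→77/6; new cluster DW
  updated: d(A,DW)=39, d(DW,P)=73/2, d(DW,Z)=36
step 2: merge (A,DW) at d=39, Q=-253/2; branch lengths A→119/8, DW→193/8; new cluster ADW
  updated: d(ADW,P)=7/4, d(ADW,Z)=45/2
step 3: merge (ADW,P) at d=7/4, Q=-109/4; branch lengths ADW→85/8, P→-71/8; new cluster ADPW
  updated: d(ADPW,Z)=95/8
step 4: merge (ADPW,Z) at d=95/8; branch lengths ADPW→95/16, Z→95/16; new cluster ADPWZ
final tree: (((A:119/8,(D:61/6,W:77/6):193/8):85/8,P:-71/8):95/16,Z:95/16)
total length: 605/8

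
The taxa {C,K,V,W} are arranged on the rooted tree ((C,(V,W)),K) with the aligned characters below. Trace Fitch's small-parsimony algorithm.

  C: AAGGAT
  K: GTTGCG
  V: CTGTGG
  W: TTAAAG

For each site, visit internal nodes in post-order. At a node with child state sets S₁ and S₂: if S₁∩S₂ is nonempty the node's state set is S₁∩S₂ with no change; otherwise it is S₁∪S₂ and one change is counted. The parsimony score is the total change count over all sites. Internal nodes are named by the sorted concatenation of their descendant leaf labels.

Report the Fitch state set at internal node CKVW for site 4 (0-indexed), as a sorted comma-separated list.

site 0, node VW: V={C} ∪ W={T} → {C,T} (+1)
site 0, node CVW: C={A} ∪ VW={C,T} → {A,C,T} (+1)
site 0, node CKVW: CVW={A,C,T} ∪ K={G} → {A,C,G,T} (+1)
site 1, node VW: V={T} ∩ W={T} → {T} (+0)
site 1, node CVW: C={A} ∪ VW={T} → {A,T} (+1)
site 1, node CKVW: CVW={A,T} ∩ K={T} → {T} (+0)
site 2, node VW: V={G} ∪ W={A} → {A,G} (+1)
site 2, node CVW: C={G} ∩ VW={A,G} → {G} (+0)
site 2, node CKVW: CVW={G} ∪ K={T} → {G,T} (+1)
site 3, node VW: V={T} ∪ W={A} → {A,T} (+1)
site 3, node CVW: C={G} ∪ VW={A,T} → {A,G,T} (+1)
site 3, node CKVW: CVW={A,G,T} ∩ K={G} → {G} (+0)
site 4, node VW: V={G} ∪ W={A} → {A,G} (+1)
site 4, node CVW: C={A} ∩ VW={A,G} → {A} (+0)
site 4, node CKVW: CVW={A} ∪ K={C} → {A,C} (+1)
site 5, node VW: V={G} ∩ W={G} → {G} (+0)
site 5, node CVW: C={T} ∪ VW={G} → {G,T} (+1)
site 5, node CKVW: CVW={G,T} ∩ K={G} → {G} (+0)
per-site changes: [3, 1, 2, 2, 2, 1]; total = 11

A,C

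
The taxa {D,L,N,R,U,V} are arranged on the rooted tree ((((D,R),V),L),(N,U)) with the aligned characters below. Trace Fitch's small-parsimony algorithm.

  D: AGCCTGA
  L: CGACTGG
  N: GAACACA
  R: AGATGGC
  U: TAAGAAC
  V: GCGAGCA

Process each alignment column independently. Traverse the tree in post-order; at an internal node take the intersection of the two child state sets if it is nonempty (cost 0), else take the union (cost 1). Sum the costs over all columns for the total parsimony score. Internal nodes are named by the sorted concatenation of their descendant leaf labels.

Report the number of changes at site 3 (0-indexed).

DR@0: {A} ∩ {A} = {A} (intersection, +0)
DRV@0: {A} ∪ {G} = {A,G} (union, +1)
DLRV@0: {A,G} ∪ {C} = {A,C,G} (union, +1)
NU@0: {G} ∪ {T} = {G,T} (union, +1)
DLNRUV@0: {A,C,G} ∩ {G,T} = {G} (intersection, +0)
DR@1: {G} ∩ {G} = {G} (intersection, +0)
DRV@1: {G} ∪ {C} = {C,G} (union, +1)
DLRV@1: {C,G} ∩ {G} = {G} (intersection, +0)
NU@1: {A} ∩ {A} = {A} (intersection, +0)
DLNRUV@1: {G} ∪ {A} = {A,G} (union, +1)
DR@2: {C} ∪ {A} = {A,C} (union, +1)
DRV@2: {A,C} ∪ {G} = {A,C,G} (union, +1)
DLRV@2: {A,C,G} ∩ {A} = {A} (intersection, +0)
NU@2: {A} ∩ {A} = {A} (intersection, +0)
DLNRUV@2: {A} ∩ {A} = {A} (intersection, +0)
DR@3: {C} ∪ {T} = {C,T} (union, +1)
DRV@3: {C,T} ∪ {A} = {A,C,T} (union, +1)
DLRV@3: {A,C,T} ∩ {C} = {C} (intersection, +0)
NU@3: {C} ∪ {G} = {C,G} (union, +1)
DLNRUV@3: {C} ∩ {C,G} = {C} (intersection, +0)
DR@4: {T} ∪ {G} = {G,T} (union, +1)
DRV@4: {G,T} ∩ {G} = {G} (intersection, +0)
DLRV@4: {G} ∪ {T} = {G,T} (union, +1)
NU@4: {A} ∩ {A} = {A} (intersection, +0)
DLNRUV@4: {G,T} ∪ {A} = {A,G,T} (union, +1)
DR@5: {G} ∩ {G} = {G} (intersection, +0)
DRV@5: {G} ∪ {C} = {C,G} (union, +1)
DLRV@5: {C,G} ∩ {G} = {G} (intersection, +0)
NU@5: {C} ∪ {A} = {A,C} (union, +1)
DLNRUV@5: {G} ∪ {A,C} = {A,C,G} (union, +1)
DR@6: {A} ∪ {C} = {A,C} (union, +1)
DRV@6: {A,C} ∩ {A} = {A} (intersection, +0)
DLRV@6: {A} ∪ {G} = {A,G} (union, +1)
NU@6: {A} ∪ {C} = {A,C} (union, +1)
DLNRUV@6: {A,G} ∩ {A,C} = {A} (intersection, +0)
per-site changes: [3, 2, 2, 3, 3, 3, 3]; total = 19

3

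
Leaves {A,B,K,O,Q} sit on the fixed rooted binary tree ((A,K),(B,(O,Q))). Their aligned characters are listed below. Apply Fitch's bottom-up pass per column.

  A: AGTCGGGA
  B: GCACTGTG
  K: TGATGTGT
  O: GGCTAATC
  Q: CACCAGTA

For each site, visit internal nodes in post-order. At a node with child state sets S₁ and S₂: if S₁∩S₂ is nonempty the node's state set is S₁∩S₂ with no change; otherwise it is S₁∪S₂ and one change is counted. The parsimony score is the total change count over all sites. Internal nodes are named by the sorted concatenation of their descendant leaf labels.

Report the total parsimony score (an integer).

17

AK@0: {A} ∪ {T} = {A,T} (union, +1)
OQ@0: {G} ∪ {C} = {C,G} (union, +1)
BOQ@0: {G} ∩ {C,G} = {G} (intersection, +0)
ABKOQ@0: {A,T} ∪ {G} = {A,G,T} (union, +1)
AK@1: {G} ∩ {G} = {G} (intersection, +0)
OQ@1: {G} ∪ {A} = {A,G} (union, +1)
BOQ@1: {C} ∪ {A,G} = {A,C,G} (union, +1)
ABKOQ@1: {G} ∩ {A,C,G} = {G} (intersection, +0)
AK@2: {T} ∪ {A} = {A,T} (union, +1)
OQ@2: {C} ∩ {C} = {C} (intersection, +0)
BOQ@2: {A} ∪ {C} = {A,C} (union, +1)
ABKOQ@2: {A,T} ∩ {A,C} = {A} (intersection, +0)
AK@3: {C} ∪ {T} = {C,T} (union, +1)
OQ@3: {T} ∪ {C} = {C,T} (union, +1)
BOQ@3: {C} ∩ {C,T} = {C} (intersection, +0)
ABKOQ@3: {C,T} ∩ {C} = {C} (intersection, +0)
AK@4: {G} ∩ {G} = {G} (intersection, +0)
OQ@4: {A} ∩ {A} = {A} (intersection, +0)
BOQ@4: {T} ∪ {A} = {A,T} (union, +1)
ABKOQ@4: {G} ∪ {A,T} = {A,G,T} (union, +1)
AK@5: {G} ∪ {T} = {G,T} (union, +1)
OQ@5: {A} ∪ {G} = {A,G} (union, +1)
BOQ@5: {G} ∩ {A,G} = {G} (intersection, +0)
ABKOQ@5: {G,T} ∩ {G} = {G} (intersection, +0)
AK@6: {G} ∩ {G} = {G} (intersection, +0)
OQ@6: {T} ∩ {T} = {T} (intersection, +0)
BOQ@6: {T} ∩ {T} = {T} (intersection, +0)
ABKOQ@6: {G} ∪ {T} = {G,T} (union, +1)
AK@7: {A} ∪ {T} = {A,T} (union, +1)
OQ@7: {C} ∪ {A} = {A,C} (union, +1)
BOQ@7: {G} ∪ {A,C} = {A,C,G} (union, +1)
ABKOQ@7: {A,T} ∩ {A,C,G} = {A} (intersection, +0)
per-site changes: [3, 2, 2, 2, 2, 2, 1, 3]; total = 17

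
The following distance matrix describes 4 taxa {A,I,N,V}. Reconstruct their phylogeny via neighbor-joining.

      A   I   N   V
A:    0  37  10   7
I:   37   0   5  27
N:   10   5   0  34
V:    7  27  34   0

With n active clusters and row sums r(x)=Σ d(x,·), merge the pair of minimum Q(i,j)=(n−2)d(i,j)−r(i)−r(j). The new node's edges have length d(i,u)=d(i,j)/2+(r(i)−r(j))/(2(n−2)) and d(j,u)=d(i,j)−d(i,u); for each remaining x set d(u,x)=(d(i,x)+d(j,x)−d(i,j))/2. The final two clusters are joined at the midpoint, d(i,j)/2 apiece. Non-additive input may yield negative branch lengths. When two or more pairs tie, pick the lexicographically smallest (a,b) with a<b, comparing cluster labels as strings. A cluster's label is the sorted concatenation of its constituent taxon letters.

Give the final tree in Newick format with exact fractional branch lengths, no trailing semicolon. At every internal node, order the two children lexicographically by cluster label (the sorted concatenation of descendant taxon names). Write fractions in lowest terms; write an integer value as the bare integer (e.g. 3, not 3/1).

(((A:0,V:7):21,I:15/2):-5/4,N:-5/4)

step 1: merge (A,V) at d=7, Q=-108; branch lengths A→0, V→7; new cluster AV
  updated: d(AV,I)=57/2, d(AV,N)=37/2
step 2: merge (AV,I) at d=57/2, Q=-52; branch lengths AV→21, I→15/2; new cluster AIV
  updated: d(AIV,N)=-5/2
step 3: merge (AIV,N) at d=-5/2; branch lengths AIV→-5/4, N→-5/4; new cluster AINV
final tree: (((A:0,V:7):21,I:15/2):-5/4,N:-5/4)
total length: 33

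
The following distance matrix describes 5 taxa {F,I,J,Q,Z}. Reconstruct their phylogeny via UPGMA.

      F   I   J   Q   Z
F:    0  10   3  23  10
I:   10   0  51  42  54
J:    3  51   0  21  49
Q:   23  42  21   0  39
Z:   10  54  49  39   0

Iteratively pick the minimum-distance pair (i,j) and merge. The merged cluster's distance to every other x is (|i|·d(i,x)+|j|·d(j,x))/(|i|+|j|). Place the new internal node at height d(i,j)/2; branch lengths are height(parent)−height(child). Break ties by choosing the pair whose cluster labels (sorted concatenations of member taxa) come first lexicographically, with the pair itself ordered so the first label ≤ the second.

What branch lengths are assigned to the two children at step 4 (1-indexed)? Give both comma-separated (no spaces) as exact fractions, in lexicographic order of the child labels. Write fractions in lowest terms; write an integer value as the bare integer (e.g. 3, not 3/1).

79/24,157/8

1. join F+J (d=3) ⇒ FJ; edges |F|=3/2, |J|=3/2
  updated: d(FJ,I)=61/2, d(FJ,Q)=22, d(FJ,Z)=59/2
2. join FJ+Q (d=22) ⇒ FJQ; edges |FJ|=19/2, |Q|=11
  updated: d(FJQ,I)=103/3, d(FJQ,Z)=98/3
3. join FJQ+Z (d=98/3) ⇒ FJQZ; edges |FJQ|=16/3, |Z|=49/3
  updated: d(FJQZ,I)=157/4
4. join FJQZ+I (d=157/4) ⇒ FIJQZ; edges |FJQZ|=79/24, |I|=157/8
final tree: ((((F:3/2,J:3/2):19/2,Q:11):16/3,Z:49/3):79/24,I:157/8)
total length: 817/12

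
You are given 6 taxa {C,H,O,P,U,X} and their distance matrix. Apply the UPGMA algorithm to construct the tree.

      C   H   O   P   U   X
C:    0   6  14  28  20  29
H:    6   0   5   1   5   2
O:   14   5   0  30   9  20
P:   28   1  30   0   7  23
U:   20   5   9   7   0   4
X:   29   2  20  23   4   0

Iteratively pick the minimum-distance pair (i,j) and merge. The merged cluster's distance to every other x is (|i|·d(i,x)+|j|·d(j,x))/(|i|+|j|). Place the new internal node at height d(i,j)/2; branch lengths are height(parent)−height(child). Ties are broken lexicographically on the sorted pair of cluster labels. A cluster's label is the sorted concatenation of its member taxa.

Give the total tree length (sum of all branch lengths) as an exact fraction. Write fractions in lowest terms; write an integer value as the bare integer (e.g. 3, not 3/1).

65/2

1. join H+P (d=1) ⇒ HP; edges |H|=1/2, |P|=1/2
  updated: d(C,HP)=17, d(HP,O)=35/2, d(HP,U)=6, d(HP,X)=25/2
2. join U+X (d=4) ⇒ UX; edges |U|=2, |X|=2
  updated: d(C,UX)=49/2, d(HP,UX)=37/4, d(O,UX)=29/2
3. join HP+UX (d=37/4) ⇒ HPUX; edges |HP|=33/8, |UX|=21/8
  updated: d(C,HPUX)=83/4, d(HPUX,O)=16
4. join C+O (d=14) ⇒ CO; edges |C|=7, |O|=7
  updated: d(CO,HPUX)=147/8
5. join CO+HPUX (d=147/8) ⇒ CHOPUX; edges |CO|=35/16, |HPUX|=73/16
final tree: ((C:7,O:7):35/16,((H:1/2,P:1/2):33/8,(U:2,X:2):21/8):73/16)
total length: 65/2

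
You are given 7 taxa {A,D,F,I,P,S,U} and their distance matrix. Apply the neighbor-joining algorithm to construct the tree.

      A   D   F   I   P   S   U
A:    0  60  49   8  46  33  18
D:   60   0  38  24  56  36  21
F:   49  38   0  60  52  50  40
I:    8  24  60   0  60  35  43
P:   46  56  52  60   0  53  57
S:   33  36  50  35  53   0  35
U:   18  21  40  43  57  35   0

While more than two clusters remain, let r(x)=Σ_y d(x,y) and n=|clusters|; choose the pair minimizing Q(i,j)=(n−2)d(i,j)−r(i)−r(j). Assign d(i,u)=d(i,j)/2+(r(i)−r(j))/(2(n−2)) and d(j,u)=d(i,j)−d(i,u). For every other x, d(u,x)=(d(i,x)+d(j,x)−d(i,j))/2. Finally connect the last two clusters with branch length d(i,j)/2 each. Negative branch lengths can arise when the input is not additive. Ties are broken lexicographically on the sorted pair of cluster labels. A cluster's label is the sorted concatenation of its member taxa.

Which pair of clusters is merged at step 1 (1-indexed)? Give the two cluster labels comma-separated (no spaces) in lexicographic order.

step 1: merge (A,I) at d=8, Q=-404; branch lengths A→12/5, I→28/5; new cluster AI
  updated: d(AI,D)=38, d(AI,F)=101/2, d(AI,P)=49, d(AI,S)=30, d(AI,U)=53/2
step 2: merge (F,P) at d=52, Q=-579/2; branch lengths F→343/16, P→489/16; new cluster FP
  updated: d(AI,FP)=95/4, d(D,FP)=21, d(FP,S)=51/2, d(FP,U)=45/2
step 3: merge (D,U) at d=21, Q=-158; branch lengths D→37/3, U→26/3; new cluster DU
  updated: d(AI,DU)=87/4, d(DU,FP)=45/4, d(DU,S)=25
step 4: merge (AI,S) at d=30, Q=-96; branch lengths AI→55/4, S→65/4; new cluster AIS
  updated: d(AIS,DU)=67/8, d(AIS,FP)=77/8
step 5: merge (AIS,DU) at d=67/8, Q=-117/4; branch lengths AIS→27/8, DU→5; new cluster ADISU
  updated: d(ADISU,FP)=25/4
step 6: merge (ADISU,FP) at d=25/4; branch lengths ADISU→25/8, FP→25/8; new cluster ADFIPSU
final tree: ((((A:12/5,I:28/5):55/4,S:65/4):27/8,(D:37/3,U:26/3):5):25/8,(F:343/16,P:489/16):25/8)
total length: 1005/8

A,I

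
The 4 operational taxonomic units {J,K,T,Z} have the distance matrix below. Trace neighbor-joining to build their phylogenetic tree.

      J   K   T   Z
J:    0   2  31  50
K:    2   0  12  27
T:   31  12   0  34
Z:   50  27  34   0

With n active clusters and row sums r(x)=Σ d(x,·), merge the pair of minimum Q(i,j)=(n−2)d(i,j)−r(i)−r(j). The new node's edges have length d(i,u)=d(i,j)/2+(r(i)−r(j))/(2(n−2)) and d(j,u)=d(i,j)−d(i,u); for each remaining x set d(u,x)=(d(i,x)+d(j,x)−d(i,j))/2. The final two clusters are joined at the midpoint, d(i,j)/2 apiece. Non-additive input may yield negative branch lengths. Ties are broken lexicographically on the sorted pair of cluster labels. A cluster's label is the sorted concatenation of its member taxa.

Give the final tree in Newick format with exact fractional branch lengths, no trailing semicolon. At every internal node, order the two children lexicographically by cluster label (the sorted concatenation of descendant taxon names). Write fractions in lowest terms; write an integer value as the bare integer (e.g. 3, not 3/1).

(((J:23/2,K:-19/2):12,T:17/2):51/4,Z:51/4)

step 1: merge (J,K) at d=2, Q=-120; branch lengths J→23/2, K→-19/2; new cluster JK
  updated: d(JK,T)=41/2, d(JK,Z)=75/2
step 2: merge (JK,T) at d=41/2, Q=-92; branch lengths JK→12, T→17/2; new cluster JKT
  updated: d(JKT,Z)=51/2
step 3: merge (JKT,Z) at d=51/2; branch lengths JKT→51/4, Z→51/4; new cluster JKTZ
final tree: (((J:23/2,K:-19/2):12,T:17/2):51/4,Z:51/4)
total length: 48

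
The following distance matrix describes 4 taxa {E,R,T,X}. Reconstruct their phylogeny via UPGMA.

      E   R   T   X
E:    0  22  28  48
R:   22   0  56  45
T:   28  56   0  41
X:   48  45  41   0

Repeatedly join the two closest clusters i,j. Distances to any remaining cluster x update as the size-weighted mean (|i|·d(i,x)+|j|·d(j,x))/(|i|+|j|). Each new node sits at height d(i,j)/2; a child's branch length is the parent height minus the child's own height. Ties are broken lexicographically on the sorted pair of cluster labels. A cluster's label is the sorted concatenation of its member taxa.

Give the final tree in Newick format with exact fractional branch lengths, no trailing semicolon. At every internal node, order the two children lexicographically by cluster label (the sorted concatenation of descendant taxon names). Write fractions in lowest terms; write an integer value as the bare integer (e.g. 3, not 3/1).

1. join E+R (d=22) ⇒ ER; edges |E|=11, |R|=11
  updated: d(ER,T)=42, d(ER,X)=93/2
2. join T+X (d=41) ⇒ TX; edges |T|=41/2, |X|=41/2
  updated: d(ER,TX)=177/4
3. join ER+TX (d=177/4) ⇒ ERTX; edges |ER|=89/8, |TX|=13/8
final tree: ((E:11,R:11):89/8,(T:41/2,X:41/2):13/8)
total length: 303/4

((E:11,R:11):89/8,(T:41/2,X:41/2):13/8)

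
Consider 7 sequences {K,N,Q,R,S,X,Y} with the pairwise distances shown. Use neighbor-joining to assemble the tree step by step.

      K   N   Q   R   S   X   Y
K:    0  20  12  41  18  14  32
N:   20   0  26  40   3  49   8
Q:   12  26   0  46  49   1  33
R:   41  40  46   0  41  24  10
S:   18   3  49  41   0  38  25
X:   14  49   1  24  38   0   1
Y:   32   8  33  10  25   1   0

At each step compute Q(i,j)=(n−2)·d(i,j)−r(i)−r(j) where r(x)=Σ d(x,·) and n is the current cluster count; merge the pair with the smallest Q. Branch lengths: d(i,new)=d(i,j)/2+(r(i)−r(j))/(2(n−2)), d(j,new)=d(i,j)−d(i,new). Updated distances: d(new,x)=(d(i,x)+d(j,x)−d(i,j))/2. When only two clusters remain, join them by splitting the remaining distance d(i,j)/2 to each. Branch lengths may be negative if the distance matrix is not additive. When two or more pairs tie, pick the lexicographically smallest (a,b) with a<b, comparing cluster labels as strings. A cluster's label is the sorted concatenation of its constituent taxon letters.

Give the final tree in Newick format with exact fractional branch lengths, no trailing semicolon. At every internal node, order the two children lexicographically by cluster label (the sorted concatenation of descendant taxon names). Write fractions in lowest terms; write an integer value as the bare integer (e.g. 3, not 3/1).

(((K:15/4,((N:-13/10,S:43/10):44/3,(R:109/8,Y:-29/8):22/3):39/4):35/4,Q:21/8):-13/16,X:-13/16)

1. join N+S (d=3, Q=-305) ⇒ NS; edges |N|=-13/10, |S|=43/10
  updated: d(K,NS)=35/2, d(NS,Q)=36, d(NS,R)=39, d(NS,X)=42, d(NS,Y)=15
2. join R+Y (d=10, Q=-211) ⇒ RY; edges |R|=109/8, |Y|=-29/8
  updated: d(K,RY)=63/2, d(NS,RY)=22, d(Q,RY)=69/2, d(RY,X)=15/2
3. join NS+RY (d=22, Q=-147) ⇒ NRSY; edges |NS|=44/3, |RY|=22/3
  updated: d(K,NRSY)=27/2, d(NRSY,Q)=97/4, d(NRSY,X)=55/4
4. join K+NRSY (d=27/2, Q=-64) ⇒ KNRSY; edges |K|=15/4, |NRSY|=39/4
  updated: d(KNRSY,Q)=91/8, d(KNRSY,X)=57/8
5. join KNRSY+Q (d=91/8, Q=-39/2) ⇒ KNQRSY; edges |KNRSY|=35/4, |Q|=21/8
  updated: d(KNQRSY,X)=-13/8
6. join KNQRSY+X (d=-13/8) ⇒ KNQRSXY; edges |KNQRSY|=-13/16, |X|=-13/16
final tree: (((K:15/4,((N:-13/10,S:43/10):44/3,(R:109/8,Y:-29/8):22/3):39/4):35/4,Q:21/8):-13/16,X:-13/16)
total length: 233/4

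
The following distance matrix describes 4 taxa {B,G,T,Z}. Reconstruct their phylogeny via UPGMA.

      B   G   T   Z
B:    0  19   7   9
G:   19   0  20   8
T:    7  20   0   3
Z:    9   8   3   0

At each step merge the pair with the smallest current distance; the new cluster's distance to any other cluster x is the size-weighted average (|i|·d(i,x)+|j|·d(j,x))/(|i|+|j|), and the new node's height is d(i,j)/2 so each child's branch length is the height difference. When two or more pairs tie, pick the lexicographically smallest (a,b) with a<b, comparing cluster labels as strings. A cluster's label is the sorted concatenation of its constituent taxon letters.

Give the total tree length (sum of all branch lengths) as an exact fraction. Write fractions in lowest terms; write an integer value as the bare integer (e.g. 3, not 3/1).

127/6

1. join T+Z (d=3) ⇒ TZ; edges |T|=3/2, |Z|=3/2
  updated: d(B,TZ)=8, d(G,TZ)=14
2. join B+TZ (d=8) ⇒ BTZ; edges |B|=4, |TZ|=5/2
  updated: d(BTZ,G)=47/3
3. join BTZ+G (d=47/3) ⇒ BGTZ; edges |BTZ|=23/6, |G|=47/6
final tree: ((B:4,(T:3/2,Z:3/2):5/2):23/6,G:47/6)
total length: 127/6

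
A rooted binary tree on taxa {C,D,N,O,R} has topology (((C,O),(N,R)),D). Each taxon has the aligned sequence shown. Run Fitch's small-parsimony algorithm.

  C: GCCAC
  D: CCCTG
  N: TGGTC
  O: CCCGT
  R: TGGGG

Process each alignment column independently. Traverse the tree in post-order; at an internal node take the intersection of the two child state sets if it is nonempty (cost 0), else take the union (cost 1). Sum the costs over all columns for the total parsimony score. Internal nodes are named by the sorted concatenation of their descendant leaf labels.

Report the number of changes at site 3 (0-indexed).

3

site 0, node CO: C={G} ∪ O={C} → {C,G} (+1)
site 0, node NR: N={T} ∩ R={T} → {T} (+0)
site 0, node CNOR: CO={C,G} ∪ NR={T} → {C,G,T} (+1)
site 0, node CDNOR: CNOR={C,G,T} ∩ D={C} → {C} (+0)
site 1, node CO: C={C} ∩ O={C} → {C} (+0)
site 1, node NR: N={G} ∩ R={G} → {G} (+0)
site 1, node CNOR: CO={C} ∪ NR={G} → {C,G} (+1)
site 1, node CDNOR: CNOR={C,G} ∩ D={C} → {C} (+0)
site 2, node CO: C={C} ∩ O={C} → {C} (+0)
site 2, node NR: N={G} ∩ R={G} → {G} (+0)
site 2, node CNOR: CO={C} ∪ NR={G} → {C,G} (+1)
site 2, node CDNOR: CNOR={C,G} ∩ D={C} → {C} (+0)
site 3, node CO: C={A} ∪ O={G} → {A,G} (+1)
site 3, node NR: N={T} ∪ R={G} → {G,T} (+1)
site 3, node CNOR: CO={A,G} ∩ NR={G,T} → {G} (+0)
site 3, node CDNOR: CNOR={G} ∪ D={T} → {G,T} (+1)
site 4, node CO: C={C} ∪ O={T} → {C,T} (+1)
site 4, node NR: N={C} ∪ R={G} → {C,G} (+1)
site 4, node CNOR: CO={C,T} ∩ NR={C,G} → {C} (+0)
site 4, node CDNOR: CNOR={C} ∪ D={G} → {C,G} (+1)
per-site changes: [2, 1, 1, 3, 3]; total = 10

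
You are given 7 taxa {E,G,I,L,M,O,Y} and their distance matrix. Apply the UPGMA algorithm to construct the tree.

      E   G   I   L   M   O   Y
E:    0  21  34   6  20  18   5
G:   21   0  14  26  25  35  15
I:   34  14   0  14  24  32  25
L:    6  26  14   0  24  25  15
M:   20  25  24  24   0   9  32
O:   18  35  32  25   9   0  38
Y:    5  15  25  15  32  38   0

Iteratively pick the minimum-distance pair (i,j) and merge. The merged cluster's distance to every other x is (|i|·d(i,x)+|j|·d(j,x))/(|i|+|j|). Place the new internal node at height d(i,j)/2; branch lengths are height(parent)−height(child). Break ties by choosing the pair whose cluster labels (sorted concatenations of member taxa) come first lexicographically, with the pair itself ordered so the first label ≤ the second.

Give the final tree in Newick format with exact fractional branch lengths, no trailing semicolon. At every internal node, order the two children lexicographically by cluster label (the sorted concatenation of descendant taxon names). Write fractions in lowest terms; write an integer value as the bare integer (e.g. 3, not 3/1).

((((E:5/2,Y:5/2):11/4,L:21/4):6,(G:7,I:7):17/4):12/5,(M:9/2,O:9/2):183/20)

iteration 1: select E,Y (d=5); attach at lengths (5/2, 5/2); label the merged cluster EY
  updated: d(EY,G)=18, d(EY,I)=59/2, d(EY,L)=21/2, d(EY,M)=26, d(EY,O)=28
iteration 2: select M,O (d=9); attach at lengths (9/2, 9/2); label the merged cluster MO
  updated: d(EY,MO)=27, d(G,MO)=30, d(I,MO)=28, d(L,MO)=49/2
iteration 3: select EY,L (d=21/2); attach at lengths (11/4, 21/4); label the merged cluster ELY
  updated: d(ELY,G)=62/3, d(ELY,I)=73/3, d(ELY,MO)=157/6
iteration 4: select G,I (d=14); attach at lengths (7, 7); label the merged cluster GI
  updated: d(ELY,GI)=45/2, d(GI,MO)=29
iteration 5: select ELY,GI (d=45/2); attach at lengths (6, 17/4); label the merged cluster EGILY
  updated: d(EGILY,MO)=273/10
iteration 6: select EGILY,MO (d=273/10); attach at lengths (12/5, 183/20); label the merged cluster EGILMOY
final tree: ((((E:5/2,Y:5/2):11/4,L:21/4):6,(G:7,I:7):17/4):12/5,(M:9/2,O:9/2):183/20)
total length: 289/5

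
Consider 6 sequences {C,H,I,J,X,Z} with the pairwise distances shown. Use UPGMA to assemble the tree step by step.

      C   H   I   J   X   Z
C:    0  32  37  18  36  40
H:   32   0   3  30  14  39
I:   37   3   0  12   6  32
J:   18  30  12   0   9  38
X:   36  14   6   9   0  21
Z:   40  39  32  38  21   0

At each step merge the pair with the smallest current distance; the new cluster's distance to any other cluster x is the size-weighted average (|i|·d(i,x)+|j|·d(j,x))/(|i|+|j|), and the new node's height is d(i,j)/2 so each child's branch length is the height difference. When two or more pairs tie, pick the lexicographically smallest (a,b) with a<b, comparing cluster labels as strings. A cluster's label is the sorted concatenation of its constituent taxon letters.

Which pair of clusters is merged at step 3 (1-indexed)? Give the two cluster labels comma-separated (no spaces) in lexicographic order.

1. join H+I (d=3) ⇒ HI; edges |H|=3/2, |I|=3/2
  updated: d(C,HI)=69/2, d(HI,J)=21, d(HI,X)=10, d(HI,Z)=71/2
2. join J+X (d=9) ⇒ JX; edges |J|=9/2, |X|=9/2
  updated: d(C,JX)=27, d(HI,JX)=31/2, d(JX,Z)=59/2
3. join HI+JX (d=31/2) ⇒ HIJX; edges |HI|=25/4, |JX|=13/4
  updated: d(C,HIJX)=123/4, d(HIJX,Z)=65/2
4. join C+HIJX (d=123/4) ⇒ CHIJX; edges |C|=123/8, |HIJX|=61/8
  updated: d(CHIJX,Z)=34
5. join CHIJX+Z (d=34) ⇒ CHIJXZ; edges |CHIJX|=13/8, |Z|=17
final tree: ((C:123/8,((H:3/2,I:3/2):25/4,(J:9/2,X:9/2):13/4):61/8):13/8,Z:17)
total length: 505/8

HI,JX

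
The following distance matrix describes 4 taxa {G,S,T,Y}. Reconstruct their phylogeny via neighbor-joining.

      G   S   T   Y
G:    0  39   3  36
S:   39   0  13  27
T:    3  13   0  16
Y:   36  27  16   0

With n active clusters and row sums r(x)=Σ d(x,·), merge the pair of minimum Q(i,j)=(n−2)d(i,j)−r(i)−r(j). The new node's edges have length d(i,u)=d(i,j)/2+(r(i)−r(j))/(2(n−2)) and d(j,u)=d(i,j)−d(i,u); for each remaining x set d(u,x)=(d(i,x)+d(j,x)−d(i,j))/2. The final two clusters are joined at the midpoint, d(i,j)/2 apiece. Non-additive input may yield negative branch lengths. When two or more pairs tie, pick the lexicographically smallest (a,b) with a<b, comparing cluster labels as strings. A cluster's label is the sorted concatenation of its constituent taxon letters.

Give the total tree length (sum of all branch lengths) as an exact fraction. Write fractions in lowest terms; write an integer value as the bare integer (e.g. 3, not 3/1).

41

step 1: merge (G,T) at d=3, Q=-104; branch lengths G→13, T→-10; new cluster GT
  updated: d(GT,S)=49/2, d(GT,Y)=49/2
step 2: merge (GT,S) at d=49/2, Q=-76; branch lengths GT→11, S→27/2; new cluster GST
  updated: d(GST,Y)=27/2
step 3: merge (GST,Y) at d=27/2; branch lengths GST→27/4, Y→27/4; new cluster GSTY
final tree: (((G:13,T:-10):11,S:27/2):27/4,Y:27/4)
total length: 41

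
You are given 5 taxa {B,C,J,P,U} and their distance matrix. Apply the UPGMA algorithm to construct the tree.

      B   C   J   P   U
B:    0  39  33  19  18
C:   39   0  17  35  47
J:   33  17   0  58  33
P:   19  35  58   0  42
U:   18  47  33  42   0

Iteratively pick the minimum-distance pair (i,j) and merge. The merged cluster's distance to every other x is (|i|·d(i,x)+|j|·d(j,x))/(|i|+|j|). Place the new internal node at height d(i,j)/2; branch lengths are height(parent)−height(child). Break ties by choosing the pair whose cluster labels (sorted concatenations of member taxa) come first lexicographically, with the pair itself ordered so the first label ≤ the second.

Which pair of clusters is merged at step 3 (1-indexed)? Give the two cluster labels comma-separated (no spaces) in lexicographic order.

1. join C+J (d=17) ⇒ CJ; edges |C|=17/2, |J|=17/2
  updated: d(B,CJ)=36, d(CJ,P)=93/2, d(CJ,U)=40
2. join B+U (d=18) ⇒ BU; edges |B|=9, |U|=9
  updated: d(BU,CJ)=38, d(BU,P)=61/2
3. join BU+P (d=61/2) ⇒ BPU; edges |BU|=25/4, |P|=61/4
  updated: d(BPU,CJ)=245/6
4. join BPU+CJ (d=245/6) ⇒ BCJPU; edges |BPU|=31/6, |CJ|=143/12
final tree: (((B:9,U:9):25/4,P:61/4):31/6,(C:17/2,J:17/2):143/12)
total length: 883/12

BU,P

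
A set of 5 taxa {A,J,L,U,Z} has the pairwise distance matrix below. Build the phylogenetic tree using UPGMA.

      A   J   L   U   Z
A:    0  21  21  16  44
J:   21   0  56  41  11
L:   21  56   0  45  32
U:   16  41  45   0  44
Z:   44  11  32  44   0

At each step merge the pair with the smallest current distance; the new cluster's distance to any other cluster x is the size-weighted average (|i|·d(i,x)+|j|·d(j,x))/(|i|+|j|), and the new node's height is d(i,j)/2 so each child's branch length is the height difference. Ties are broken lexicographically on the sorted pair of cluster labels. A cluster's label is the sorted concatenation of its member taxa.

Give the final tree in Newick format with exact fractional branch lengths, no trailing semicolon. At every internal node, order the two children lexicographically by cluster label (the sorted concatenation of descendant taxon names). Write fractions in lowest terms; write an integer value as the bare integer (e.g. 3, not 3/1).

(((A:8,U:8):17/2,L:33/2):10/3,(J:11/2,Z:11/2):43/3)

step 1: merge (J,Z) at d=11; branch lengths J→11/2, Z→11/2; new cluster JZ
  updated: d(A,JZ)=65/2, d(JZ,L)=44, d(JZ,U)=85/2
step 2: merge (A,U) at d=16; branch lengths A→8, U→8; new cluster AU
  updated: d(AU,JZ)=75/2, d(AU,L)=33
step 3: merge (AU,L) at d=33; branch lengths AU→17/2, L→33/2; new cluster ALU
  updated: d(ALU,JZ)=119/3
step 4: merge (ALU,JZ) at d=119/3; branch lengths ALU→10/3, JZ→43/3; new cluster AJLUZ
final tree: (((A:8,U:8):17/2,L:33/2):10/3,(J:11/2,Z:11/2):43/3)
total length: 209/3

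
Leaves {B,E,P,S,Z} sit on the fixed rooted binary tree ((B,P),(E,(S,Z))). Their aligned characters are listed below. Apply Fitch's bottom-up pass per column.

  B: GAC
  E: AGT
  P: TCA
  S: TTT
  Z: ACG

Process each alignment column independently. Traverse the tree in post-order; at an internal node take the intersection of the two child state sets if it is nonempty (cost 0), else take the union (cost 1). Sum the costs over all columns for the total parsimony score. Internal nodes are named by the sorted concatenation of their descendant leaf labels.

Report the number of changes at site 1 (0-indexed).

[col 0] BP: children B:{G}, P:{T} ∪→ {G,T}; cost 1
[col 0] SZ: children S:{T}, Z:{A} ∪→ {A,T}; cost 1
[col 0] ESZ: children E:{A}, SZ:{A,T} ∩→ {A}; cost 0
[col 0] BEPSZ: children BP:{G,T}, ESZ:{A} ∪→ {A,G,T}; cost 1
[col 1] BP: children B:{A}, P:{C} ∪→ {A,C}; cost 1
[col 1] SZ: children S:{T}, Z:{C} ∪→ {C,T}; cost 1
[col 1] ESZ: children E:{G}, SZ:{C,T} ∪→ {C,G,T}; cost 1
[col 1] BEPSZ: children BP:{A,C}, ESZ:{C,G,T} ∩→ {C}; cost 0
[col 2] BP: children B:{C}, P:{A} ∪→ {A,C}; cost 1
[col 2] SZ: children S:{T}, Z:{G} ∪→ {G,T}; cost 1
[col 2] ESZ: children E:{T}, SZ:{G,T} ∩→ {T}; cost 0
[col 2] BEPSZ: children BP:{A,C}, ESZ:{T} ∪→ {A,C,T}; cost 1
per-site changes: [3, 3, 3]; total = 9

3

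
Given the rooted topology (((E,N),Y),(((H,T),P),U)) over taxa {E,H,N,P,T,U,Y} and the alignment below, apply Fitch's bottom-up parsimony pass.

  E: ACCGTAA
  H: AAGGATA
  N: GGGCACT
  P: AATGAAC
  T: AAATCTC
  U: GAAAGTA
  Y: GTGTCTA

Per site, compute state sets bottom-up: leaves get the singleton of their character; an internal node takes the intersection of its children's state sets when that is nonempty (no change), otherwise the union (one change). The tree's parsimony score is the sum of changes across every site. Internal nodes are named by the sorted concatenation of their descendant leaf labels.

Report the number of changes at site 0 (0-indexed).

site 0, node EN: E={A} ∪ N={G} → {A,G} (+1)
site 0, node ENY: EN={A,G} ∩ Y={G} → {G} (+0)
site 0, node HT: H={A} ∩ T={A} → {A} (+0)
site 0, node HPT: HT={A} ∩ P={A} → {A} (+0)
site 0, node HPTU: HPT={A} ∪ U={G} → {A,G} (+1)
site 0, node EHNPTUY: ENY={G} ∩ HPTU={A,G} → {G} (+0)
site 1, node EN: E={C} ∪ N={G} → {C,G} (+1)
site 1, node ENY: EN={C,G} ∪ Y={T} → {C,G,T} (+1)
site 1, node HT: H={A} ∩ T={A} → {A} (+0)
site 1, node HPT: HT={A} ∩ P={A} → {A} (+0)
site 1, node HPTU: HPT={A} ∩ U={A} → {A} (+0)
site 1, node EHNPTUY: ENY={C,G,T} ∪ HPTU={A} → {A,C,G,T} (+1)
site 2, node EN: E={C} ∪ N={G} → {C,G} (+1)
site 2, node ENY: EN={C,G} ∩ Y={G} → {G} (+0)
site 2, node HT: H={G} ∪ T={A} → {A,G} (+1)
site 2, node HPT: HT={A,G} ∪ P={T} → {A,G,T} (+1)
site 2, node HPTU: HPT={A,G,T} ∩ U={A} → {A} (+0)
site 2, node EHNPTUY: ENY={G} ∪ HPTU={A} → {A,G} (+1)
site 3, node EN: E={G} ∪ N={C} → {C,G} (+1)
site 3, node ENY: EN={C,G} ∪ Y={T} → {C,G,T} (+1)
site 3, node HT: H={G} ∪ T={T} → {G,T} (+1)
site 3, node HPT: HT={G,T} ∩ P={G} → {G} (+0)
site 3, node HPTU: HPT={G} ∪ U={A} → {A,G} (+1)
site 3, node EHNPTUY: ENY={C,G,T} ∩ HPTU={A,G} → {G} (+0)
site 4, node EN: E={T} ∪ N={A} → {A,T} (+1)
site 4, node ENY: EN={A,T} ∪ Y={C} → {A,C,T} (+1)
site 4, node HT: H={A} ∪ T={C} → {A,C} (+1)
site 4, node HPT: HT={A,C} ∩ P={A} → {A} (+0)
site 4, node HPTU: HPT={A} ∪ U={G} → {A,G} (+1)
site 4, node EHNPTUY: ENY={A,C,T} ∩ HPTU={A,G} → {A} (+0)
site 5, node EN: E={A} ∪ N={C} → {A,C} (+1)
site 5, node ENY: EN={A,C} ∪ Y={T} → {A,C,T} (+1)
site 5, node HT: H={T} ∩ T={T} → {T} (+0)
site 5, node HPT: HT={T} ∪ P={A} → {A,T} (+1)
site 5, node HPTU: HPT={A,T} ∩ U={T} → {T} (+0)
site 5, node EHNPTUY: ENY={A,C,T} ∩ HPTU={T} → {T} (+0)
site 6, node EN: E={A} ∪ N={T} → {A,T} (+1)
site 6, node ENY: EN={A,T} ∩ Y={A} → {A} (+0)
site 6, node HT: H={A} ∪ T={C} → {A,C} (+1)
site 6, node HPT: HT={A,C} ∩ P={C} → {C} (+0)
site 6, node HPTU: HPT={C} ∪ U={A} → {A,C} (+1)
site 6, node EHNPTUY: ENY={A} ∩ HPTU={A,C} → {A} (+0)
per-site changes: [2, 3, 4, 4, 4, 3, 3]; total = 23

2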